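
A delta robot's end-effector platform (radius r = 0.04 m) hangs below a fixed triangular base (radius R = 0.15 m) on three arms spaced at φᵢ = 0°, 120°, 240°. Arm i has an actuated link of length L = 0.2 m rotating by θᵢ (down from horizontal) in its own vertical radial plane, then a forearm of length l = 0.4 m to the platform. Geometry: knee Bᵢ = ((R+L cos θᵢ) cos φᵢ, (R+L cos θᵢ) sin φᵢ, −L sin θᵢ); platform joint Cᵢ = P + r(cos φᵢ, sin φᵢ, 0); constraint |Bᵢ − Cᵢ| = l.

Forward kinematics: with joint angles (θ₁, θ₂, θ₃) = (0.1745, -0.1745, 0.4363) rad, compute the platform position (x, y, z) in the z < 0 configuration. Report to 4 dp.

φ1=0.0°: virtual centre (0.3070, 0.0000, -0.0347), radius l
φ2=120.0°: virtual centre (-0.1535, 0.2658, 0.0347), radius l
φ3=240.0°: virtual centre (-0.1456, -0.2522, -0.0845), radius l
subtract pairs → two planes through P
[-0.9209 0.5317 0.1389]·P = 0.0000;  [-0.9052 -0.5045 -0.0996]·P = -0.0035
det = 0.9458;  x = 0.0019+0.0181z,  y = 0.0034+-0.2299z
quadratic in z: (1.0532)z²+(0.0569)z+(-0.0657)=0, √Δ=0.5293 → z ∈ {-0.2783, 0.2243}; z = -0.2783 (taking z<0)
x = -0.0031, y = 0.0673

(-0.0031, 0.0673, -0.2783)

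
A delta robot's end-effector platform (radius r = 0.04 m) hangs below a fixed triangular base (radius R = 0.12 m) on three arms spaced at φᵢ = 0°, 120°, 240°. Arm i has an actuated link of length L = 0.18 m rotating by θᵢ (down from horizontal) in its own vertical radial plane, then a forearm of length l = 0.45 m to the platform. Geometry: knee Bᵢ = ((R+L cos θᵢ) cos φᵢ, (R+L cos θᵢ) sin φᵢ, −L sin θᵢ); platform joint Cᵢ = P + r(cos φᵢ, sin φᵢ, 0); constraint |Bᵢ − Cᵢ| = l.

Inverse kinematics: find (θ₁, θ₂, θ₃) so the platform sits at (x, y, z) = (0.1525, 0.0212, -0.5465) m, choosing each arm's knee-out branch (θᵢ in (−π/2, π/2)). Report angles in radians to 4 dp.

θ₁ = 0.6112, θ₂ = 1.2220, θ₃ = 1.3093

arm 1 (φ=0.0°): x'=0.1525, y'=0.0212
  A=-0.0725, B=-0.5465, C=(l²−L²−A²−y'²−z²)/(2L)=-0.3730
  γ=atan2(-0.5465,-0.0725)=-1.7027;  ψ=arccos(-0.6765)=2.3138;  θ1=γ+ψ≈0.6112
arm 2 (φ=120.0°): x'=-0.0579, y'=-0.1427
  e−x'=0.1379;  (l²−L²−(e−x')²−y'²−z²)/2L = -0.4665
  θ2 = atan2(B,A) + arccos(C/0.5636) = 1.2220
rotate P by −φ3: (-0.0946, 0.1215, -0.5465)
  A cos θ + B sin θ = C:  0.1746·cos θ + -0.5465·sin θ = -0.4828
  θ3 = atan2(B,A) + arccos(C/0.5737) = 1.3093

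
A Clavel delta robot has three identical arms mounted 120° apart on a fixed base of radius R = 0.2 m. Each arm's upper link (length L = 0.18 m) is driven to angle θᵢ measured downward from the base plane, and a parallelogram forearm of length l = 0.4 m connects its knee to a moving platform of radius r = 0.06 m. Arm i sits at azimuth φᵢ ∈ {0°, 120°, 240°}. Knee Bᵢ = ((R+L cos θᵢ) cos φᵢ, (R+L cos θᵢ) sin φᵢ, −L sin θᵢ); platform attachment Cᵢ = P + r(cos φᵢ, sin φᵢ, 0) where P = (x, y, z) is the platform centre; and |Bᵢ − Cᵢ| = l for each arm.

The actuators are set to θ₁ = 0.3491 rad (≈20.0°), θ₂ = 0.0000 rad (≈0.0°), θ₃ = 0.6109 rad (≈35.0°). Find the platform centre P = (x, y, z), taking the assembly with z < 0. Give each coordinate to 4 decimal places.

(-0.0028, 0.0680, -0.3026)

φ1=0.0°: virtual centre (0.3091, 0.0000, -0.0616), radius l
φ2=120.0°: virtual centre (-0.1600, 0.2771, 0.0000), radius l
S3 = (0.2874·cos240.0°, 0.2874·sin240.0°, -0.1032) = (-0.1437, -0.2489, -0.1032)
subtract pairs → two planes through P
linear system: -0.9383x+0.5543y = 0.0030−0.1231z; -0.9057x+-0.4979y = -0.0061−-0.0834z
det = 0.9691;  x = 0.0019+0.0156z,  y = 0.0087+-0.1958z
into |P−S₁|² = l²: 1.0386z² + 0.1101z + -0.0617 = 0;  Δ = 0.2686;  z = -0.3026 or 0.1965 → z<0 root = -0.3026
x = -0.0028, y = 0.0680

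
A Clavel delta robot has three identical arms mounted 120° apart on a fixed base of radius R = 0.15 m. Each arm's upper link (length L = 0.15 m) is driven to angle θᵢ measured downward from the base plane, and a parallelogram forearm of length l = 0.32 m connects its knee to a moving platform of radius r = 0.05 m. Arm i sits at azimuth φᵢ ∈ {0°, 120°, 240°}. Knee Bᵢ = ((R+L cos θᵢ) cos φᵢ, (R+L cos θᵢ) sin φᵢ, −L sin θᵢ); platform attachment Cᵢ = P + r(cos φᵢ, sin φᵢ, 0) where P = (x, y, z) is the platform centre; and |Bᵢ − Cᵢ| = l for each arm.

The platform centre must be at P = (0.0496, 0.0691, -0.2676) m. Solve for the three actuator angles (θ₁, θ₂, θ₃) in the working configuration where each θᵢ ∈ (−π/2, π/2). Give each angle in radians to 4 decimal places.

arm 1 (φ=0.0°): x'=0.0496, y'=0.0691
  e−x'=0.0504;  (l²−L²−(e−x')²−y'²−z²)/2L = 0.0033
  √(A²+B²)=0.2723;  θ1 = -1.3846+1.5589 ≈ 0.1742
arm 2 (φ=120.0°): x'=0.0350, y'=-0.0775
  A cos θ + B sin θ = C:  0.0650·cos θ + -0.2676·sin θ = -0.0065
  θ2 = atan2(B,A) + arccos(C/0.2754) = 0.2616
rotate P by −φ3: (-0.0846, 0.0084, -0.2676)
  A=0.1846, B=-0.2676, C=(l²−L²−A²−y'²−z²)/(2L)=-0.0862
  θ3 = atan2(B,A) + arccos(C/0.3251) = 0.8725

θ₁ = 0.1742, θ₂ = 0.2616, θ₃ = 0.8725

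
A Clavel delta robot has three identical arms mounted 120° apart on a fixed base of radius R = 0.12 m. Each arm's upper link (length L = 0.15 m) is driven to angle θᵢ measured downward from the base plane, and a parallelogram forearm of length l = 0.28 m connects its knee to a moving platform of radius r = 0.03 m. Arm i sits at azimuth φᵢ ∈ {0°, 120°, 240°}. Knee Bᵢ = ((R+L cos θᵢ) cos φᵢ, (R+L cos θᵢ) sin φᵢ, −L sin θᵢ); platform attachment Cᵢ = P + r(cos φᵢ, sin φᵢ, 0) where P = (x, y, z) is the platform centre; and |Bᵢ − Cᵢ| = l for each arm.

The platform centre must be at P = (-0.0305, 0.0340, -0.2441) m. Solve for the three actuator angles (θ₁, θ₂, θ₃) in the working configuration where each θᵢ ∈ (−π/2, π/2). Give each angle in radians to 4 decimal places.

φ1=0.0° → target in arm frame (-0.0305, 0.0340)
  A cos θ + B sin θ = C:  0.1205·cos θ + -0.2441·sin θ = -0.0645
  γ=atan2(-0.2441,0.1205)=-1.1122;  ψ=arccos(-0.2371)=1.8101;  θ1=γ+ψ≈0.6979
arm 2 (φ=120.0°): x'=0.0447, y'=0.0094
  A=0.0453, B=-0.2441, C=(l²−L²−A²−y'²−z²)/(2L)=-0.0194
  θ2 = atan2(B,A) + arccos(C/0.2483) = 0.2618
rotate P by −φ3: (-0.0142, -0.0434, -0.2441)
  e−x'=0.1042;  (l²−L²−(e−x')²−y'²−z²)/2L = -0.0548
  γ=atan2(-0.2441,0.1042)=-1.1674;  ψ=arccos(-0.2063)=1.7786;  θ3=γ+ψ≈0.6112

θ₁ = 0.6979, θ₂ = 0.2618, θ₃ = 0.6112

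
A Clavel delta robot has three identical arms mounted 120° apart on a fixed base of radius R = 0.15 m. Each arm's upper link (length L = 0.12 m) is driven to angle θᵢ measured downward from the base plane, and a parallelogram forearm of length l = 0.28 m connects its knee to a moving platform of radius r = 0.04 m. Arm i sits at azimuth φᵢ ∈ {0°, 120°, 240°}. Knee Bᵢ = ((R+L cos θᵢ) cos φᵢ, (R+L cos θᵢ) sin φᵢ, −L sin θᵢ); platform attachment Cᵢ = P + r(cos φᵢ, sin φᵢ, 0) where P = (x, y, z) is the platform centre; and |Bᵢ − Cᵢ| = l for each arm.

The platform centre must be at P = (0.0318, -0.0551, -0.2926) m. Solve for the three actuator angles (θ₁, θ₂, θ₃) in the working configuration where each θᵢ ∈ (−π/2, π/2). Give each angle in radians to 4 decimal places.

φ1=0.0° → target in arm frame (0.0318, -0.0551)
  A cos θ + B sin θ = C:  0.0782·cos θ + -0.2926·sin θ = -0.1282
  γ=atan2(-0.2926,0.0782)=-1.3096;  ψ=arccos(-0.4233)=2.0078;  θ1=γ+ψ≈0.6982
φ2=120.0° → target in arm frame (-0.0636, 0.0000)
  e−x'=0.1736;  (l²−L²−(e−x')²−y'²−z²)/2L = -0.2157
  θ2 = atan2(B,A) + arccos(C/0.3402) = 1.2221
rotate P by −φ3: (0.0318, 0.0551, -0.2926)
  A=0.0782, B=-0.2926, C=(l²−L²−A²−y'²−z²)/(2L)=-0.1282
  θ3 = atan2(B,A) + arccos(C/0.3029) = 0.6981

θ₁ = 0.6982, θ₂ = 1.2221, θ₃ = 0.6981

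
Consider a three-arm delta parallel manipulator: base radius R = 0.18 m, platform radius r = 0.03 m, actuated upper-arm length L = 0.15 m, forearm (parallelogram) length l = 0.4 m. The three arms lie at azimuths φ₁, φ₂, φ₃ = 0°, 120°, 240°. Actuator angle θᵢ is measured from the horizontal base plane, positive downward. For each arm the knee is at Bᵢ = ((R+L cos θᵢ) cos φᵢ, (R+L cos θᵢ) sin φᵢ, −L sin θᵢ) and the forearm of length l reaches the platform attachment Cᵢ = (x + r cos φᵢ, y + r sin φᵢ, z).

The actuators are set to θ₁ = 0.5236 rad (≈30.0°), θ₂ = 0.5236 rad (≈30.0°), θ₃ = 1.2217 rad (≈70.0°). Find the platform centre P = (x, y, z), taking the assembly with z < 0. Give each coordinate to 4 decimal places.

(0.0551, 0.0955, -0.3918)

arm 1 at φ=0.0°: (R−r)+L cos θ1 = 0.2799;  O1 = (0.2799, 0.0000, -0.0750)
O2 = (0.2799·cos120.0°, 0.2799·sin120.0°, -0.0750) = (-0.1400, 0.2424, -0.0750)
φ3=240.0°: virtual centre (-0.1007, -0.1743, -0.1410), radius l
eliminate P² terms by subtracting sphere 1 from 2 and 3
[-0.8397 0.4848 0.0000]·P = 0.0000;  [-0.7611 -0.3487 -0.1319]·P = -0.0236
Cramer: x(z) = 0.0173-0.0966z;  y(z) = 0.0299-0.1674z
sphere 1 gives Az²+Bz+C=0 with A=1.0373, B=0.1907, C=-0.0845;  B²−4AC=0.3870;  roots -0.3918, 0.2079;  negative root z = -0.3918
x = 0.0551, y = 0.0955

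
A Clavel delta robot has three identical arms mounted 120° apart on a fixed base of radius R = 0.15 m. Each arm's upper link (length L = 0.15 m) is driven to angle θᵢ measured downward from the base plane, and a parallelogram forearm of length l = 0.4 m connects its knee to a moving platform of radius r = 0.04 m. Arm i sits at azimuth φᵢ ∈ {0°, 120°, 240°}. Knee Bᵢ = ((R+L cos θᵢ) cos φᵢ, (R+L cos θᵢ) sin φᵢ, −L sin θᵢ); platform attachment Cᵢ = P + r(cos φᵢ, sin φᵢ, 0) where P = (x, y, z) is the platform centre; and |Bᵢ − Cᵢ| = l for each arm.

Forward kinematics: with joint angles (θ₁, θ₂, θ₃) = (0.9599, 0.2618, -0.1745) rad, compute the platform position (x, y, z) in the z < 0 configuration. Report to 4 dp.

(-0.1402, -0.0490, -0.3339)

O1 = (0.1960·cos0.0°, 0.1960·sin0.0°, -0.1229) = (0.1960, 0.0000, -0.1229)
φ2=120.0°: virtual centre (-0.1274, 0.2207, -0.0388), radius l
arm 3 at φ=240.0°: (R−r)+L cos θ3 = 0.2577;  O3 = (-0.1289, -0.2232, 0.0260)
eliminate P² terms by subtracting sphere 1 from 2 and 3
plane₁₂: -0.6470x+0.4415y+0.1681z = 0.0129
Cramer: x(z) = -0.0204+0.3587z;  y(z) = -0.0006+0.1450z
quadratic in z: (1.1497)z²+(0.0902)z+(-0.0980)=0, √Δ=0.6775 → z ∈ {-0.3339, 0.2554}; z = -0.3339 (taking z<0)
x = -0.1402, y = -0.0490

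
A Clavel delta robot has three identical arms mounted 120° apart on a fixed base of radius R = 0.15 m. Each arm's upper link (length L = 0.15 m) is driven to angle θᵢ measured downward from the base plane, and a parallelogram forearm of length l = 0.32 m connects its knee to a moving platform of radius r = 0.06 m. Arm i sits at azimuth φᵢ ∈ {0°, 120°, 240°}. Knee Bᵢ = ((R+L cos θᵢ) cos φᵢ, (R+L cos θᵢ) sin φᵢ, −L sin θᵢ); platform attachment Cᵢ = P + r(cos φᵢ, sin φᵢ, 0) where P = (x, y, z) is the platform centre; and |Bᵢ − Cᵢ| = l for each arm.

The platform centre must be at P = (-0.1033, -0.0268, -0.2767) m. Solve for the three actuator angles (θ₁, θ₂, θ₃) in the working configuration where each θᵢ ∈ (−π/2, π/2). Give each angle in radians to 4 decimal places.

rotate P by −φ1: (-0.1033, -0.0268, -0.2767)
  A cos θ + B sin θ = C:  0.1933·cos θ + -0.2767·sin θ = -0.1158
  γ=atan2(-0.2767,0.1933)=-0.9610;  ψ=arccos(-0.3431)=1.9211;  θ1=γ+ψ≈0.9600
arm 2 (φ=120.0°): x'=0.0284, y'=0.1029
  A=0.0616, B=-0.2767, C=(l²−L²−A²−y'²−z²)/(2L)=-0.0368
  γ=atan2(-0.2767,0.0616)=-1.3519;  ψ=arccos(-0.1297)=1.7009;  θ2=γ+ψ≈0.3490
arm 3 (φ=240.0°): x'=0.0749, y'=-0.0761
  A=0.0151, B=-0.2767, C=(l²−L²−A²−y'²−z²)/(2L)=-0.0089
  √(A²+B²)=0.2771;  θ3 = -1.5161+1.6030 ≈ 0.0869

θ₁ = 0.9600, θ₂ = 0.3490, θ₃ = 0.0869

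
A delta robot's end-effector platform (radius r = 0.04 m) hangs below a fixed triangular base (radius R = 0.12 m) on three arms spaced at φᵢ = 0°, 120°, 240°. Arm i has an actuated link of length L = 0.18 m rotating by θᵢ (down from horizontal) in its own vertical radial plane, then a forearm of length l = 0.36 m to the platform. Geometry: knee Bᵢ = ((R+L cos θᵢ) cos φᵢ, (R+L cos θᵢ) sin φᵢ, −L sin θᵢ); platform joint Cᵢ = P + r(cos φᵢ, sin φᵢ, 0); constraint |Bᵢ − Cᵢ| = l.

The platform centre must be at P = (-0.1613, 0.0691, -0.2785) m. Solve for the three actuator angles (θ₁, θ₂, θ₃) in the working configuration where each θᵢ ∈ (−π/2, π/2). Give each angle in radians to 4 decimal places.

rotate P by −φ1: (-0.1613, 0.0691, -0.2785)
  A=0.2413, B=-0.2785, C=(l²−L²−A²−y'²−z²)/(2L)=-0.1205
  θ1 = atan2(B,A) + arccos(C/0.3685) = 1.0470
arm 2 (φ=120.0°): x'=0.1405, y'=0.1051
  e−x'=-0.0605;  (l²−L²−(e−x')²−y'²−z²)/2L = 0.0137
  √(A²+B²)=0.2850;  θ2 = -1.7847+1.5228 ≈ -0.2619
φ3=240.0° → target in arm frame (0.0208, -0.1742)
  A=0.0592, B=-0.2785, C=(l²−L²−A²−y'²−z²)/(2L)=-0.0395
  θ3 = atan2(B,A) + arccos(C/0.2847) = 0.3487

θ₁ = 1.0470, θ₂ = -0.2619, θ₃ = 0.3487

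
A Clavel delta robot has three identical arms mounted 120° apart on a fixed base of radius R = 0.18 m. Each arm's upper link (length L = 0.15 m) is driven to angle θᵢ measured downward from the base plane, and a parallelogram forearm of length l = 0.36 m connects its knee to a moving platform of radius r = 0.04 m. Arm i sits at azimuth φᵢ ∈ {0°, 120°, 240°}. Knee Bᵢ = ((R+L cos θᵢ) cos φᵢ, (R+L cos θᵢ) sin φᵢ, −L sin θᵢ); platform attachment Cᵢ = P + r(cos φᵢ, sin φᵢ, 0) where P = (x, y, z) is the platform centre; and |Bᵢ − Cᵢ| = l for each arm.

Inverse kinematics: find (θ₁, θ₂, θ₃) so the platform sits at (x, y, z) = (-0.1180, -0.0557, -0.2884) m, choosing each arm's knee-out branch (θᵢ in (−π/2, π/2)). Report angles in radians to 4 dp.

θ₁ = 1.1348, θ₂ = 0.5236, θ₃ = -0.0872

φ1=0.0° → target in arm frame (-0.1180, -0.0557)
  A cos θ + B sin θ = C:  0.2580·cos θ + -0.2884·sin θ = -0.1525
  θ1 = atan2(B,A) + arccos(C/0.3870) = 1.1348
arm 2 (φ=120.0°): x'=0.0108, y'=0.1300
  e−x'=0.1292;  (l²−L²−(e−x')²−y'²−z²)/2L = -0.0323
  θ2 = atan2(B,A) + arccos(C/0.3160) = 0.5236
arm 3 (φ=240.0°): x'=0.1072, y'=-0.0743
  e−x'=0.0328;  (l²−L²−(e−x')²−y'²−z²)/2L = 0.0578
  θ3 = atan2(B,A) + arccos(C/0.2903) = -0.0872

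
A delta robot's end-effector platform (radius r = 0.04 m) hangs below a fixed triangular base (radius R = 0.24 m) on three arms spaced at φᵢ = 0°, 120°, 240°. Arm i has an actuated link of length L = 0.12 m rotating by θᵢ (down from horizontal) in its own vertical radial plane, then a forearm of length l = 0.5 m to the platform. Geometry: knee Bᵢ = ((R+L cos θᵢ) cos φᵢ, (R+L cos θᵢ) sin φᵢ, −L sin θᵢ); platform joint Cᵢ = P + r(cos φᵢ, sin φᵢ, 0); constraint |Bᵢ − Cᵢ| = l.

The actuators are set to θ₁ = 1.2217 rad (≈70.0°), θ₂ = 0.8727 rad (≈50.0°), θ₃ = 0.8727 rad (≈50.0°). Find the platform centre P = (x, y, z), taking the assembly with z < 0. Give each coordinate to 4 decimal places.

(-0.0476, 0.0000, -0.5210)

S1 = (0.2410·cos0.0°, 0.2410·sin0.0°, -0.1128) = (0.2410, 0.0000, -0.1128)
arm 2 at φ=120.0°: ρ2 = 0.2771;  S2 = (-0.1386, 0.2400, -0.0919)
arm 3 at φ=240.0°: ρ3 = 0.2771;  S3 = (-0.1386, -0.2400, -0.0919)
subtract pairs → two planes through P
plane₁₂: -0.7592x+0.4800y+0.0417z = 0.0144
Cramer: x(z) = -0.0190+0.0549z;  y(z) = 0.0000-0.0000z
into |P−S₁|² = l²: 1.0030z² + 0.1970z + -0.1697 = 0;  Δ = 0.7195;  z = -0.5210 or 0.3246 → z<0 root = -0.5210
x = -0.0476, y = 0.0000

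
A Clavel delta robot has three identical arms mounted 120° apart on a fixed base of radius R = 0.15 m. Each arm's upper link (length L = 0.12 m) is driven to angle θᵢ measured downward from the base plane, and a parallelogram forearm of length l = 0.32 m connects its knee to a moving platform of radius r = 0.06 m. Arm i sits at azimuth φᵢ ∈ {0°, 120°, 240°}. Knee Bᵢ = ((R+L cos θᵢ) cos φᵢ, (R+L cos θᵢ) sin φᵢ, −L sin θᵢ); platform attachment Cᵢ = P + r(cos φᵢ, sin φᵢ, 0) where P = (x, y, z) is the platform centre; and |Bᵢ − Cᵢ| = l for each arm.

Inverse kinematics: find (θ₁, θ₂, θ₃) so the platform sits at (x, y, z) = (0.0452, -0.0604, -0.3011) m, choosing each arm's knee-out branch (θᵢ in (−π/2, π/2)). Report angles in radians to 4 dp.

arm 1 (φ=0.0°): x'=0.0452, y'=-0.0604
  A=0.0448, B=-0.3011, C=(l²−L²−A²−y'²−z²)/(2L)=-0.0347
  θ1 = atan2(B,A) + arccos(C/0.3044) = 0.2618
rotate P by −φ2: (-0.0749, -0.0089, -0.3011)
  A=0.1649, B=-0.3011, C=(l²−L²−A²−y'²−z²)/(2L)=-0.1247
  θ2 = atan2(B,A) + arccos(C/0.3433) = 0.8729
φ3=240.0° → target in arm frame (0.0297, 0.0693)
  A cos θ + B sin θ = C:  0.0603·cos θ + -0.3011·sin θ = -0.0463
  θ3 = atan2(B,A) + arccos(C/0.3071) = 0.3489

θ₁ = 0.2618, θ₂ = 0.8729, θ₃ = 0.3489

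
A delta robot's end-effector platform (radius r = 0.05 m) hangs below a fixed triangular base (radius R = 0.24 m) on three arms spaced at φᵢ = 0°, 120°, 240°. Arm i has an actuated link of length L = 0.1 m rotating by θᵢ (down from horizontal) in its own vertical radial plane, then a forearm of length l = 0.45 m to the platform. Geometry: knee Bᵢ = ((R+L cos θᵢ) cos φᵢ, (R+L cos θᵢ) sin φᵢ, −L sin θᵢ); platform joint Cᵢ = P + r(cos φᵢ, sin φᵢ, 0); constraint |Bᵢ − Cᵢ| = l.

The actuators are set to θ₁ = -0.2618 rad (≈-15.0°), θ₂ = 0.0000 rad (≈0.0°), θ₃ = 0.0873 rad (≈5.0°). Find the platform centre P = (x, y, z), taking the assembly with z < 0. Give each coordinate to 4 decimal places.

(0.0223, 0.0060, -0.3383)

arm 1 at φ=0.0°: ρ1 = 0.2866;  centre 1 = (0.2866, 0.0000, 0.0259)
φ2=120.0°: virtual centre (-0.1450, 0.2511, 0.0000), radius l
centre 3 = (0.2896·cos240.0°, 0.2896·sin240.0°, -0.0087) = (-0.1448, -0.2508, -0.0087)
|centre ₂|²−|centre ₁|² = 0.0013;  |centre ₃|²−|centre ₁|² = 0.0012
[-0.8632 0.5023 -0.0518]·P = 0.0013;  [-0.8628 -0.5016 -0.0692]·P = 0.0012
det = 0.8664;  x = -0.0014+-0.0701z,  y = 0.0001+-0.0174z
quadratic in z: (1.0052)z²+(-0.0114)z+(-0.1189)=0, √Δ=0.6915 → z ∈ {-0.3383, 0.3496}; z = -0.3383 (taking z<0)
x = 0.0223, y = 0.0060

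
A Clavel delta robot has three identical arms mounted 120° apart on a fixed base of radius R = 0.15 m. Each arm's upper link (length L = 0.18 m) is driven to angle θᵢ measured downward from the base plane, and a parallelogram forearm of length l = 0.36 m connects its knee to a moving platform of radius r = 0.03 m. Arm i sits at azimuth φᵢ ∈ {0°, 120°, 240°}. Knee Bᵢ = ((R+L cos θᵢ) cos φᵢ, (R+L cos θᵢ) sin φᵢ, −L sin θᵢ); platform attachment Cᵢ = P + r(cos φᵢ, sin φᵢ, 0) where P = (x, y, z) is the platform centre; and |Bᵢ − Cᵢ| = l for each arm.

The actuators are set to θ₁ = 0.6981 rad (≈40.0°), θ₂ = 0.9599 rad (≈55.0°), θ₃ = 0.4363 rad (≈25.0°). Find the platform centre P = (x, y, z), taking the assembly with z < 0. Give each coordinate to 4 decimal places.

(0.0028, -0.0749, -0.3585)

O1 = (0.2579·cos0.0°, 0.2579·sin0.0°, -0.1157) = (0.2579, 0.0000, -0.1157)
φ2=120.0°: virtual centre (-0.1116, 0.1933, -0.1474), radius l
arm 3 at φ=240.0°: e+L cos θ3 = 0.2831;  O3 = (-0.1416, -0.2452, -0.0761)
eliminate P² terms by subtracting sphere 1 from 2 and 3
[-0.7390 0.3867 -0.0635]·P = -0.0083;  [-0.7989 -0.4904 0.0793]·P = 0.0061
Cramer: x(z) = 0.0026-0.0007z;  y(z) = -0.0166+0.1628z
quadratic in z: (1.0265)z²+(0.2264)z+(-0.0508)=0, √Δ=0.5096 → z ∈ {-0.3585, 0.1379}; z = -0.3585 (taking z<0)
x = 0.0028, y = -0.0749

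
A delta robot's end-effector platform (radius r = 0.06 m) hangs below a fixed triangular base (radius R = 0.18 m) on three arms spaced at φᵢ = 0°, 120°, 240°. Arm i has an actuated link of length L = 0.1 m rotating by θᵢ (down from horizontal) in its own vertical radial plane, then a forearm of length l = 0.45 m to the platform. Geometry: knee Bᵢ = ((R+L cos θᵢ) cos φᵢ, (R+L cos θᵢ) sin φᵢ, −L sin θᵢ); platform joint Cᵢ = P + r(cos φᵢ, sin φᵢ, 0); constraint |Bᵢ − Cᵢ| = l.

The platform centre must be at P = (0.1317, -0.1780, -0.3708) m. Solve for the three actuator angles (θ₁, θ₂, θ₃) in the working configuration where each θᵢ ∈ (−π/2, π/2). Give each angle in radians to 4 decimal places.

arm 1 (φ=0.0°): x'=0.1317, y'=-0.1780
  A cos θ + B sin θ = C:  -0.0117·cos θ + -0.3708·sin θ = 0.1159
  √(A²+B²)=0.3710;  θ1 = -1.6023+1.2530 ≈ -0.3494
φ2=120.0° → target in arm frame (-0.2200, -0.0251)
  e−x'=0.3400;  (l²−L²−(e−x')²−y'²−z²)/2L = -0.3061
  √(A²+B²)=0.5031;  θ2 = -0.8287+2.2249 ≈ 1.3962
rotate P by −φ3: (0.0883, 0.2031, -0.3708)
  A cos θ + B sin θ = C:  0.0317·cos θ + -0.3708·sin θ = 0.0639
  √(A²+B²)=0.3722;  θ3 = -1.4855+1.3984 ≈ -0.0872

θ₁ = -0.3494, θ₂ = 1.3962, θ₃ = -0.0872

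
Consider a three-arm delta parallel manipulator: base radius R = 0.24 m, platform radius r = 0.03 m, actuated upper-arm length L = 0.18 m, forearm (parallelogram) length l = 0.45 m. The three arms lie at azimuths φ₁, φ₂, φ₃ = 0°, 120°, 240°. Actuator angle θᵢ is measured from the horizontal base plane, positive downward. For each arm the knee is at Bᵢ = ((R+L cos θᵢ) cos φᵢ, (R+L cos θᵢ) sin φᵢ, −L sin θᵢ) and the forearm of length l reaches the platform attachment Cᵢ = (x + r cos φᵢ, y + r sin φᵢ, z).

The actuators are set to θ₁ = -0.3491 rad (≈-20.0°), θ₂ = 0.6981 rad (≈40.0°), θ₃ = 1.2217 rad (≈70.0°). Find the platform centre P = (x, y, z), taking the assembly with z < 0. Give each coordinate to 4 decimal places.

arm 1 at φ=0.0°: e+L cos θ1 = 0.3791;  centre 1 = (0.3791, 0.0000, 0.0616)
centre 2 = (0.3479·cos120.0°, 0.3479·sin120.0°, -0.1157) = (-0.1739, 0.3013, -0.1157)
φ3=240.0°: virtual centre (-0.1358, -0.2352, -0.1691), radius l
subtract pairs → two planes through P
plane₁₂: -1.1062x+0.6026y+-0.3545z = -0.0131
Cramer: x(z) = 0.0293-0.3899z;  y(z) = 0.0320-0.1274z
quadratic in z: (1.1682)z²+(0.1415)z+(-0.0753)=0, √Δ=0.6098 → z ∈ {-0.3216, 0.2004}; z = -0.3216 (taking z<0)
x = 0.1546, y = 0.0729

(0.1546, 0.0729, -0.3216)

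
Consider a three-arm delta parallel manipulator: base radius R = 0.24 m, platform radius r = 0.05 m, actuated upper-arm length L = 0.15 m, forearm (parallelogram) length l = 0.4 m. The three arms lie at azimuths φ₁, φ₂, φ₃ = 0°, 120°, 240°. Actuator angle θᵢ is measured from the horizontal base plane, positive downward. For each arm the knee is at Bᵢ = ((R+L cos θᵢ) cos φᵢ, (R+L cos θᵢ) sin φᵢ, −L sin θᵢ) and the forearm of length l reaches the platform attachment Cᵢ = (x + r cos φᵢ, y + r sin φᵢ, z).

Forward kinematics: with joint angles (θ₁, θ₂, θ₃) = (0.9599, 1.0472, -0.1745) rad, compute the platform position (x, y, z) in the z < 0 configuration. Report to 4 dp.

(-0.0550, -0.1167, -0.3147)

φ1=0.0°: virtual centre (0.2760, 0.0000, -0.1229), radius l
arm 2 at φ=120.0°: ρ2 = 0.2650;  S2 = (-0.1325, 0.2295, -0.1299)
S3 = (0.3377·cos240.0°, 0.3377·sin240.0°, 0.0260) = (-0.1689, -0.2925, 0.0260)
eliminate P² terms by subtracting sphere 1 from 2 and 3
plane₁₂: -0.8171x+0.4590y+-0.0141z = -0.0042
Cramer: x(z) = -0.0094+0.1449z;  y(z) = -0.0258+0.2887z
sphere 1 gives Az²+Bz+C=0 with A=1.1043, B=0.1481, C=-0.0628;  B²−4AC=0.2992;  roots -0.3147, 0.1806;  negative root z = -0.3147
x = -0.0550, y = -0.1167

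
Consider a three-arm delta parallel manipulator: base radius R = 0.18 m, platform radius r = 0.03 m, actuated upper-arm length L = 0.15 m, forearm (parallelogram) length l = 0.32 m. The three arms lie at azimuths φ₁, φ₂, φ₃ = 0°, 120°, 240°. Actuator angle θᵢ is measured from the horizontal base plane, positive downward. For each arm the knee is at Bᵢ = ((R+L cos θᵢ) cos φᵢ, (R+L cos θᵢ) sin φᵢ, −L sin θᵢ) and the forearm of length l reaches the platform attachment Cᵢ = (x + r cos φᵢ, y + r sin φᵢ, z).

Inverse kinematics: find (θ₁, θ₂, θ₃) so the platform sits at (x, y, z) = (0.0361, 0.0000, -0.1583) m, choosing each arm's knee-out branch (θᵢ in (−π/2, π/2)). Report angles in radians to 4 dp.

θ₁ = -0.1738, θ₂ = 0.4363, θ₃ = 0.4363

φ1=0.0° → target in arm frame (0.0361, 0.0000)
  e−x'=0.1139;  (l²−L²−(e−x')²−y'²−z²)/2L = 0.1396
  √(A²+B²)=0.1950;  θ1 = -0.9471+0.7733 ≈ -0.1738
arm 2 (φ=120.0°): x'=-0.0180, y'=-0.0313
  A cos θ + B sin θ = C:  0.1680·cos θ + -0.1583·sin θ = 0.0854
  θ2 = atan2(B,A) + arccos(C/0.2309) = 0.4363
φ3=240.0° → target in arm frame (-0.0181, 0.0313)
  e−x'=0.1681;  (l²−L²−(e−x')²−y'²−z²)/2L = 0.0854
  √(A²+B²)=0.2309;  θ3 = -0.7555+1.1918 ≈ 0.4363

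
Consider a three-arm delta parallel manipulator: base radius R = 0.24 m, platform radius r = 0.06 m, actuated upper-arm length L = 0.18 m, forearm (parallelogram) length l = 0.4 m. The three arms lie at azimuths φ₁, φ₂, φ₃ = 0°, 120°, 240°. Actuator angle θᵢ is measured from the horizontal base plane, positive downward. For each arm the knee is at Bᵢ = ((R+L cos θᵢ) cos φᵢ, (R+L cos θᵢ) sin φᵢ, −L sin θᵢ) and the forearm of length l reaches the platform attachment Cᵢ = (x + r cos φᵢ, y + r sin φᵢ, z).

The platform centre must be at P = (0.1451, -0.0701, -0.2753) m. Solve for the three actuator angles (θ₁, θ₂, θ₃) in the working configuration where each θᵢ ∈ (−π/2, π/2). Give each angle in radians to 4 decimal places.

φ1=0.0° → target in arm frame (0.1451, -0.0701)
  e−x'=0.0349;  (l²−L²−(e−x')²−y'²−z²)/2L = 0.1269
  θ1 = atan2(B,A) + arccos(C/0.2775) = -0.3488
arm 2 (φ=120.0°): x'=-0.1333, y'=-0.0906
  A cos θ + B sin θ = C:  0.3133·cos θ + -0.2753·sin θ = -0.1515
  θ2 = atan2(B,A) + arccos(C/0.4170) = 1.2215
rotate P by −φ3: (-0.0118, 0.1607, -0.2753)
  A=0.1918, B=-0.2753, C=(l²−L²−A²−y'²−z²)/(2L)=-0.0301
  θ3 = atan2(B,A) + arccos(C/0.3355) = 0.6983

θ₁ = -0.3488, θ₂ = 1.2215, θ₃ = 0.6983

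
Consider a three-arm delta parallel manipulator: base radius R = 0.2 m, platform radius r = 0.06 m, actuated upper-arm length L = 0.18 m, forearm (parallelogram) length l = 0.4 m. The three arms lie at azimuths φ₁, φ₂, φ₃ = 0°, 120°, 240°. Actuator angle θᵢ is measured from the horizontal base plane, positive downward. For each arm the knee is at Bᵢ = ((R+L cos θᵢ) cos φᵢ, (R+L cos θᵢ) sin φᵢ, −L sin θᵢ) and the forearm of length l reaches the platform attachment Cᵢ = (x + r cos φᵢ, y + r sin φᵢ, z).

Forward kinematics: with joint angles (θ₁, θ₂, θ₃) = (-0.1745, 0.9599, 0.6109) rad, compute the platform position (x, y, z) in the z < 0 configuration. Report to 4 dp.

(0.1290, -0.0503, -0.3181)

φ1=0.0°: virtual centre (0.3173, 0.0000, 0.0313), radius l
S2 = (0.2432·cos120.0°, 0.2432·sin120.0°, -0.1474) = (-0.1216, 0.2107, -0.1474)
S3 = (0.2874·cos240.0°, 0.2874·sin240.0°, -0.1032) = (-0.1437, -0.2489, -0.1032)
eliminate P² terms by subtracting sphere 1 from 2 and 3
linear system: -0.8778x+0.4213y = -0.0207−-0.3574z; -0.9220x+-0.4979y = -0.0084−-0.2690z
Cramer: x(z) = 0.0168-0.3529z;  y(z) = -0.0143+0.1131z
sphere 1 gives Az²+Bz+C=0 with A=1.1373, B=0.1463, C=-0.0685;  B²−4AC=0.3331;  roots -0.3181, 0.1894;  negative root z = -0.3181
x = 0.1290, y = -0.0503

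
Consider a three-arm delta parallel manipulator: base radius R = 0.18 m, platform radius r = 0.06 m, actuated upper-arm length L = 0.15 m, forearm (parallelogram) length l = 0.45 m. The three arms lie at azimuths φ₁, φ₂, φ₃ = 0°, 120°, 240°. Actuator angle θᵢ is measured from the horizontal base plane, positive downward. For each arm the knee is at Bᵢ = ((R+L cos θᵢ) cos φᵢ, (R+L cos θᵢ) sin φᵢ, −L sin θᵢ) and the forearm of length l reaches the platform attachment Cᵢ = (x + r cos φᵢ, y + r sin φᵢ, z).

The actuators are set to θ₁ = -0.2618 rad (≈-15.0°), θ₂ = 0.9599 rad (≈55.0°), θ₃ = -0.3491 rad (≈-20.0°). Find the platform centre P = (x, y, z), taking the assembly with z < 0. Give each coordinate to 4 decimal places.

(0.0865, -0.1680, -0.3386)

arm 1 at φ=0.0°: ρ1 = 0.2649;  S1 = (0.2649, 0.0000, 0.0388)
arm 2 at φ=120.0°: ρ2 = 0.2060;  S2 = (-0.1030, 0.1784, -0.1229)
φ3=240.0°: virtual centre (-0.1305, -0.2260, 0.0513), radius l
eliminate P² terms by subtracting sphere 1 from 2 and 3
[-0.7358 0.3569 -0.3234]·P = -0.0141;  [-0.7907 -0.4520 0.0250]·P = -0.0009
det = 0.6148;  x = 0.0109+-0.2233z,  y = -0.0170+0.4458z
sphere 1 gives Az²+Bz+C=0 with A=1.2486, B=0.0206, C=-0.1362;  B²−4AC=0.6807;  roots -0.3386, 0.3222;  negative root z = -0.3386
x = 0.0865, y = -0.1680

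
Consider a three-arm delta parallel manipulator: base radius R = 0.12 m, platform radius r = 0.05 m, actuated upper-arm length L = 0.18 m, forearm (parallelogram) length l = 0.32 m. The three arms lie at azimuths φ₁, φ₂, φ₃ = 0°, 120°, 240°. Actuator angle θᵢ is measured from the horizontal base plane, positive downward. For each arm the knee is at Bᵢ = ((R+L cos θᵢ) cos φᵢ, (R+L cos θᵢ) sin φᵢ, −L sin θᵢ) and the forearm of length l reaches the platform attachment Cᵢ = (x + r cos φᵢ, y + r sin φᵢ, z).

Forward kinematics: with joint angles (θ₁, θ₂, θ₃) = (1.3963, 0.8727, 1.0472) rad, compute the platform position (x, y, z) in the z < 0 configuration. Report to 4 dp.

O1 = (0.1013·cos0.0°, 0.1013·sin0.0°, -0.1773) = (0.1013, 0.0000, -0.1773)
φ2=120.0°: virtual centre (-0.0928, 0.1608, -0.1379), radius l
O3 = (0.1600·cos240.0°, 0.1600·sin240.0°, -0.1559) = (-0.0800, -0.1386, -0.1559)
|O₂|²−|O₁|² = 0.0118;  |O₃|²−|O₁|² = 0.0082
linear system: -0.3882x+0.3216y = 0.0118−0.0787z; -0.3625x+-0.2771y = 0.0082−0.0428z
Cramer: x(z) = -0.0264+0.1587z;  y(z) = 0.0049-0.0533z
quadratic in z: (1.0280)z²+(0.3135)z+(-0.0547)=0, √Δ=0.5683 → z ∈ {-0.4289, 0.1240}; z = -0.4289 (taking z<0)
x = -0.0945, y = 0.0277

(-0.0945, 0.0277, -0.4289)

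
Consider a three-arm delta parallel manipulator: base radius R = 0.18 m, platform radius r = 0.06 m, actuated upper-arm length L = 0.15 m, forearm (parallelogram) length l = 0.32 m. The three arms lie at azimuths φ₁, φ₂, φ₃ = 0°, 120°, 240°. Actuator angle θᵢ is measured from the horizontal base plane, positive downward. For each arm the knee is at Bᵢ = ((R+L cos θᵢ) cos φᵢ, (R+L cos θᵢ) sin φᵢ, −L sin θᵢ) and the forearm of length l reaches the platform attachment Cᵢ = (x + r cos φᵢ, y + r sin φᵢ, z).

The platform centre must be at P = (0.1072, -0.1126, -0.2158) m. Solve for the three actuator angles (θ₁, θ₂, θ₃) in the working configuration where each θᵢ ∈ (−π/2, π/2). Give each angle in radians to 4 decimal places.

θ₁ = -0.2622, θ₂ = 1.3093, θ₃ = 0.2617

φ1=0.0° → target in arm frame (0.1072, -0.1126)
  A=0.0128, B=-0.2158, C=(l²−L²−A²−y'²−z²)/(2L)=0.0683
  √(A²+B²)=0.2162;  θ1 = -1.5116+1.2494 ≈ -0.2622
arm 2 (φ=120.0°): x'=-0.1511, y'=-0.0365
  e−x'=0.2711;  (l²−L²−(e−x')²−y'²−z²)/2L = -0.1384
  √(A²+B²)=0.3465;  θ2 = -0.6723+1.9815 ≈ 1.3093
rotate P by −φ3: (0.0439, 0.1491, -0.2158)
  A cos θ + B sin θ = C:  0.0761·cos θ + -0.2158·sin θ = 0.0177
  √(A²+B²)=0.2288;  θ3 = -1.2318+1.4935 ≈ 0.2617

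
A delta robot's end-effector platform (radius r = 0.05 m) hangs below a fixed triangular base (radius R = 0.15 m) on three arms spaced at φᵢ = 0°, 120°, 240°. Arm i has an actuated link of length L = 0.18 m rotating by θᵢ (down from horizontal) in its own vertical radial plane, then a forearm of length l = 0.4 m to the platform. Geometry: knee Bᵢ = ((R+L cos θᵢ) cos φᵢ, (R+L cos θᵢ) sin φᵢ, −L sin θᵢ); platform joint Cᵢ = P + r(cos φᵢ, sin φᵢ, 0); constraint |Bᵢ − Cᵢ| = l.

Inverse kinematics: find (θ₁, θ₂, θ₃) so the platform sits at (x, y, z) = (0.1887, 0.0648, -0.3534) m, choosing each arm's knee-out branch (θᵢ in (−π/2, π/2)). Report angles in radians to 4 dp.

arm 1 (φ=0.0°): x'=0.1887, y'=0.0648
  A cos θ + B sin θ = C:  -0.0887·cos θ + -0.3534·sin θ = -0.0260
  θ1 = atan2(B,A) + arccos(C/0.3644) = -0.1745
arm 2 (φ=120.0°): x'=-0.0382, y'=-0.1958
  A cos θ + B sin θ = C:  0.1382·cos θ + -0.3534·sin θ = -0.1521
  θ2 = atan2(B,A) + arccos(C/0.3795) = 0.7852
φ3=240.0° → target in arm frame (-0.1505, 0.1310)
  A cos θ + B sin θ = C:  0.2505·cos θ + -0.3534·sin θ = -0.2144
  √(A²+B²)=0.4332;  θ3 = -0.9542+2.0887 ≈ 1.1344

θ₁ = -0.1745, θ₂ = 0.7852, θ₃ = 1.1344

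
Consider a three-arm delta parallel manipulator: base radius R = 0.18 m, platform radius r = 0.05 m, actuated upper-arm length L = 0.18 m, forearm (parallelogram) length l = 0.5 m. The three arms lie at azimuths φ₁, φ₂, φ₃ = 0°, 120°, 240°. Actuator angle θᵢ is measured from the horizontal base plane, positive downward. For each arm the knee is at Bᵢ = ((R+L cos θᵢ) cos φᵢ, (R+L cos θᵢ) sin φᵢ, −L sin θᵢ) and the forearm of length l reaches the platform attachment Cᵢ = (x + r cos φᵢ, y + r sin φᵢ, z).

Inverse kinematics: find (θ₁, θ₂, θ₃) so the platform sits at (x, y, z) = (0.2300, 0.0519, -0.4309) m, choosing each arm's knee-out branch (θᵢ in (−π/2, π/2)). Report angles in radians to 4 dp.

θ₁ = -0.3491, θ₂ = 0.7855, θ₃ = 1.0472

arm 1 (φ=0.0°): x'=0.2300, y'=0.0519
  A cos θ + B sin θ = C:  -0.1000·cos θ + -0.4309·sin θ = 0.0534
  θ1 = atan2(B,A) + arccos(C/0.4424) = -0.3491
arm 2 (φ=120.0°): x'=-0.0701, y'=-0.2251
  A=0.2001, B=-0.4309, C=(l²−L²−A²−y'²−z²)/(2L)=-0.1633
  γ=atan2(-0.4309,0.2001)=-1.1361;  ψ=arccos(-0.3437)=1.9217;  θ2=γ+ψ≈0.7855
rotate P by −φ3: (-0.1599, 0.1732, -0.4309)
  A cos θ + B sin θ = C:  0.2899·cos θ + -0.4309·sin θ = -0.2282
  √(A²+B²)=0.5194;  θ3 = -0.9785+2.0257 ≈ 1.0472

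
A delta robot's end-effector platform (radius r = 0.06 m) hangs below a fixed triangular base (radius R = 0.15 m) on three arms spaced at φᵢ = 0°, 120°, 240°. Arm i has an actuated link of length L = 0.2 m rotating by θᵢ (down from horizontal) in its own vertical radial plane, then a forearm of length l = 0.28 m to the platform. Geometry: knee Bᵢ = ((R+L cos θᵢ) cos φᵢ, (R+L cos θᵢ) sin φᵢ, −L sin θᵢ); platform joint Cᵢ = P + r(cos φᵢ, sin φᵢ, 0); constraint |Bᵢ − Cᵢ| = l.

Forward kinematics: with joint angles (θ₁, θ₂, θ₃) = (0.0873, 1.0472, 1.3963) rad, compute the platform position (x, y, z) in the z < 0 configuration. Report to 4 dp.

(0.1527, 0.0620, -0.2539)

φ1=0.0°: virtual centre (0.2892, 0.0000, -0.0174), radius l
arm 2 at φ=120.0°: ρ2 = 0.1900;  O2 = (-0.0950, 0.1645, -0.1732)
φ3=240.0°: virtual centre (-0.0624, -0.1080, -0.1970), radius l
eliminate P² terms by subtracting sphere 1 from 2 and 3
plane₁₂: -0.7685x+0.3291y+-0.3115z = -0.0179
det = 0.3974;  x = 0.0342+-0.4667z,  y = 0.0257+-0.1430z
into |P−O₁|² = l²: 1.2382z² + 0.2655z + -0.0124 = 0;  Δ = 0.1320;  z = -0.2539 or 0.0395 → z<0 root = -0.2539
x = 0.1527, y = 0.0620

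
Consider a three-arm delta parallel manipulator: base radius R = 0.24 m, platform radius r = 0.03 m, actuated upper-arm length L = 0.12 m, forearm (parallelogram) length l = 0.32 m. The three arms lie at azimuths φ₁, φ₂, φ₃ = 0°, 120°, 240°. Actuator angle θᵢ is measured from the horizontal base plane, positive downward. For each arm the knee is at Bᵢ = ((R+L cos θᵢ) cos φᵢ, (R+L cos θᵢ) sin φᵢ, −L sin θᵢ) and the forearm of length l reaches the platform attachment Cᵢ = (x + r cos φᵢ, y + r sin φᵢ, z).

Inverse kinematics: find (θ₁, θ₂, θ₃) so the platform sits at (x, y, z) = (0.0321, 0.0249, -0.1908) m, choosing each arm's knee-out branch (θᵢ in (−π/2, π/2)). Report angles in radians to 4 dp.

arm 1 (φ=0.0°): x'=0.0321, y'=0.0249
  e−x'=0.1779;  (l²−L²−(e−x')²−y'²−z²)/2L = 0.0805
  √(A²+B²)=0.2609;  θ1 = -0.8204+1.2570 ≈ 0.4366
φ2=120.0° → target in arm frame (0.0055, -0.0402)
  A cos θ + B sin θ = C:  0.2045·cos θ + -0.1908·sin θ = 0.0340
  γ=atan2(-0.1908,0.2045)=-0.7508;  ψ=arccos(0.1216)=1.4489;  θ2=γ+ψ≈0.6981
arm 3 (φ=240.0°): x'=-0.0376, y'=0.0153
  A=0.2476, B=-0.1908, C=(l²−L²−A²−y'²−z²)/(2L)=-0.0415
  γ=atan2(-0.1908,0.2476)=-0.6565;  ψ=arccos(-0.1327)=1.7039;  θ3=γ+ψ≈1.0473

θ₁ = 0.4366, θ₂ = 0.6981, θ₃ = 1.0473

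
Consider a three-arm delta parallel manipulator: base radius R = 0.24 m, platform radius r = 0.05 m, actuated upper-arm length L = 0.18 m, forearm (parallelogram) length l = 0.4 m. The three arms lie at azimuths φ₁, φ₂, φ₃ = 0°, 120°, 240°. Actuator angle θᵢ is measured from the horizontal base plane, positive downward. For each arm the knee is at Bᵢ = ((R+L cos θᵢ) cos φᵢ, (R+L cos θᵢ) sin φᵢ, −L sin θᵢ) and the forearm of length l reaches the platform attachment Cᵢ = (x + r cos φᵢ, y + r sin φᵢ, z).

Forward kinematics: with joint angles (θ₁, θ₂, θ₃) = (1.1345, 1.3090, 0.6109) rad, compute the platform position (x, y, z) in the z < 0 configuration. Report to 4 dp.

centre 1 = (0.2661·cos0.0°, 0.2661·sin0.0°, -0.1631) = (0.2661, 0.0000, -0.1631)
centre 2 = (0.2366·cos120.0°, 0.2366·sin120.0°, -0.1739) = (-0.1183, 0.2049, -0.1739)
arm 3 at φ=240.0°: ρ3 = 0.3374;  centre 3 = (-0.1687, -0.2922, -0.1032)
|centre ₂|²−|centre ₁|² = -0.0112;  |centre ₃|²−|centre ₁|² = 0.0271
linear system: -0.7687x+0.4098y = -0.0112−-0.0215z; -0.8696x+-0.5845y = 0.0271−0.1198z
det = 0.8056;  x = -0.0057+0.0454z,  y = -0.0380+0.1375z
quadratic in z: (1.0210)z²+(0.2912)z+(-0.0581)=0, √Δ=0.5675 → z ∈ {-0.4205, 0.1353}; z = -0.4205 (taking z<0)
x = -0.0247, y = -0.0958

(-0.0247, -0.0958, -0.4205)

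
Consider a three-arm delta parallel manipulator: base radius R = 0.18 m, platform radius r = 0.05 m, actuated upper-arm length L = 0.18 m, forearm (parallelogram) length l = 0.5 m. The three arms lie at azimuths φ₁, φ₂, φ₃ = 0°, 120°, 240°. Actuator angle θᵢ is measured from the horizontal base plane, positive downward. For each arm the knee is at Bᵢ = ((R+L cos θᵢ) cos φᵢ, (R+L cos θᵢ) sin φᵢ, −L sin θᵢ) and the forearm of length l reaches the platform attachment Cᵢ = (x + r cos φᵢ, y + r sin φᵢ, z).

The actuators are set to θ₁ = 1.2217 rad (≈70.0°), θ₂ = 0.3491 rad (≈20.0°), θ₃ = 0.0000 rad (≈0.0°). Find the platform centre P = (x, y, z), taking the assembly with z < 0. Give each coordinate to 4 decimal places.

arm 1 at φ=0.0°: (R−r)+L cos θ1 = 0.1916;  centre 1 = (0.1916, 0.0000, -0.1691)
arm 2 at φ=120.0°: (R−r)+L cos θ2 = 0.2991;  centre 2 = (-0.1496, 0.2591, -0.0616)
centre 3 = (0.3100·cos240.0°, 0.3100·sin240.0°, 0.0000) = (-0.1550, -0.2685, 0.0000)
subtract pairs → two planes through P
plane₁₂: -0.6823x+0.5181y+0.2151z = 0.0280
Cramer: x(z) = -0.0427+0.4008z;  y(z) = -0.0022+0.1126z
sphere 1 gives Az²+Bz+C=0 with A=1.1733, B=0.1500, C=-0.1665;  B²−4AC=0.8040;  roots -0.4460, 0.3182;  negative root z = -0.4460
x = -0.2215, y = -0.0525

(-0.2215, -0.0525, -0.4460)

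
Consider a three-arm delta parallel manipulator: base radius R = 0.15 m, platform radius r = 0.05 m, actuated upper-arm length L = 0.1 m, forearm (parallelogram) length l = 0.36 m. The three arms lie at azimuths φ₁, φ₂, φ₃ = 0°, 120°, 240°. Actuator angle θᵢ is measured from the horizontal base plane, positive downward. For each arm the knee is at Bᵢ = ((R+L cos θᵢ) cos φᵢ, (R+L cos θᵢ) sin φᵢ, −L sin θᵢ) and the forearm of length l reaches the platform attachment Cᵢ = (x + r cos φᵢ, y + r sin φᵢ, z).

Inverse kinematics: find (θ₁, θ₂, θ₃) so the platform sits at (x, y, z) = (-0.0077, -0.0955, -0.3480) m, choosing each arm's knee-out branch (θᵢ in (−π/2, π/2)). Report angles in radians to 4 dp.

φ1=0.0° → target in arm frame (-0.0077, -0.0955)
  A cos θ + B sin θ = C:  0.1077·cos θ + -0.3480·sin θ = -0.1111
  θ1 = atan2(B,A) + arccos(C/0.3643) = 0.6101
arm 2 (φ=120.0°): x'=-0.0789, y'=0.0544
  e−x'=0.1789;  (l²−L²−(e−x')²−y'²−z²)/2L = -0.1823
  √(A²+B²)=0.3913;  θ2 = -1.0960+2.0554 ≈ 0.9593
rotate P by −φ3: (0.0866, 0.0411, -0.3480)
  A cos θ + B sin θ = C:  0.0134·cos θ + -0.3480·sin θ = -0.0169
  γ=atan2(-0.3480,0.0134)=-1.5322;  ψ=arccos(-0.0484)=1.6192;  θ3=γ+ψ≈0.0871

θ₁ = 0.6101, θ₂ = 0.9593, θ₃ = 0.0871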